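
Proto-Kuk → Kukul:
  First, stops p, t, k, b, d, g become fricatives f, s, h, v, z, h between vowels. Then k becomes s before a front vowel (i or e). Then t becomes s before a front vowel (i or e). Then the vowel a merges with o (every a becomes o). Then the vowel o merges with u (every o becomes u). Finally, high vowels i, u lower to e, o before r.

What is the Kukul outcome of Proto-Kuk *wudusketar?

Kukul: start from *wudusketar.
  rule 1 (intervocalic lenition): wudusketar → wuzuskesar
  rule 2 (palatalisation): wuzuskesar → wuzussesar
  rule 3: no change — wuzussesar
  rule 4 (vowel merger): wuzussesar → wuzussesor
  rule 5 (vowel merger): wuzussesor → wuzussesur
  rule 6 (pre-rhotic lowering): wuzussesur → wuzussesor
  ⇒ Kukul wuzussesor

wuzussesor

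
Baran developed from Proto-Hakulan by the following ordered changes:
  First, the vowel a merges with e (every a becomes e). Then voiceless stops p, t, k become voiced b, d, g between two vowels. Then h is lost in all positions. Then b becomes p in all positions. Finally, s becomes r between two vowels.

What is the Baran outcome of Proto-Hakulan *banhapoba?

penepope

Baran: start from *banhapoba.
  rule 1 (vowel merger): banhapoba → benhepobe
  rule 2 (intervocalic voicing): benhepobe → benhebobe
  rule 3 (h-loss): benhebobe → benebobe
  rule 4 (unconditioned shift): benebobe → penepope
  rule 5: no change — penepope
  ⇒ Baran penepope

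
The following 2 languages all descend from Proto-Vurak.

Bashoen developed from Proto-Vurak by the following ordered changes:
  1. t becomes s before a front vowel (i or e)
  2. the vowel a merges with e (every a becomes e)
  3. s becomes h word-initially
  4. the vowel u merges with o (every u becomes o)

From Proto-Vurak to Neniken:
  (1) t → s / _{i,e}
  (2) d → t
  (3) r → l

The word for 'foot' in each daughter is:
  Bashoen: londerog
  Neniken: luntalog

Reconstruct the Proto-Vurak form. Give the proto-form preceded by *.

Position 4: Bashoen has d, Neniken has t. Bashoen preserves d here (none of its changes turn any other segment into d), so the proto-segment is *d.
Position 6: Bashoen has r, Neniken has l. Bashoen preserves r here (none of its changes turn any other segment into r), so the proto-segment is *r.
Position 2: Bashoen has o, Neniken has u. Neniken preserves u here (none of its changes turn any other segment into u), so the proto-segment is *u.
Verify the candidate proto-form against each daughter:
Bashoen: *lundarog
  lundarog (rule 1 does not apply)
  lundarog → lunderog   [vowel merger]
  lunderog (rule 3 does not apply)
  lunderog → londerog   [vowel merger]
  giving Bashoen londerog.
Neniken: start from *lundarog.
  rule 1: no change — lundarog
  rule 2 (unconditioned shift): lundarog → luntarog
  rule 3 (unconditioned shift): luntarog → luntalog
  ⇒ Neniken luntalog
Only *lundarog yields all of Bashoen londerog, Neniken luntalog.

*lundarog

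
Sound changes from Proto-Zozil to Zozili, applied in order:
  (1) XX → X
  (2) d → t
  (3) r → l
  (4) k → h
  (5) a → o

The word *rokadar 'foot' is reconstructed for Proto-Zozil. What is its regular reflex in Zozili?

lohotol

Zozili: start from *rokadar.
  rule 1: no change — rokadar
  rule 2 (unconditioned shift): rokadar → rokatar
  rule 3 (unconditioned shift): rokatar → lokatal
  rule 4 (unconditioned shift): lokatal → lohatal
  rule 5 (vowel merger): lohatal → lohotol
  ⇒ Zozili lohotol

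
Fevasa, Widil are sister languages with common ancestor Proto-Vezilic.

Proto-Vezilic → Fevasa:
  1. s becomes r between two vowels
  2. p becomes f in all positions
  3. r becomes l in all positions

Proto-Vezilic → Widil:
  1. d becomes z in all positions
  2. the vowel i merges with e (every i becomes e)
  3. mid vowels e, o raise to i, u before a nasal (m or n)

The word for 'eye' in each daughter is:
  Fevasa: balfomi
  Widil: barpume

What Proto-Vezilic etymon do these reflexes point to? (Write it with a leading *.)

Position 5: Fevasa has o, Widil has u. Fevasa preserves o here (none of its changes turn any other segment into o), so the proto-segment is *o.
Position 7: Fevasa has i, Widil has e. Fevasa preserves i here (none of its changes turn any other segment into i), so the proto-segment is *i.
This points to *barpomi. Verify forward in each daughter:
Fevasa: *barpomi
  barpomi (rule 1 does not apply)
  barpomi → barfomi   [unconditioned shift]
  barfomi → balfomi   [unconditioned shift]
  giving Fevasa balfomi.
Widil: *barpomi
  barpomi (rule 1 does not apply)
  barpomi → barpome   [vowel merger]
  barpome → barpume   [pre-nasal raising]
  giving Widil barpume.
*barpomi is the unique common source.

*barpomi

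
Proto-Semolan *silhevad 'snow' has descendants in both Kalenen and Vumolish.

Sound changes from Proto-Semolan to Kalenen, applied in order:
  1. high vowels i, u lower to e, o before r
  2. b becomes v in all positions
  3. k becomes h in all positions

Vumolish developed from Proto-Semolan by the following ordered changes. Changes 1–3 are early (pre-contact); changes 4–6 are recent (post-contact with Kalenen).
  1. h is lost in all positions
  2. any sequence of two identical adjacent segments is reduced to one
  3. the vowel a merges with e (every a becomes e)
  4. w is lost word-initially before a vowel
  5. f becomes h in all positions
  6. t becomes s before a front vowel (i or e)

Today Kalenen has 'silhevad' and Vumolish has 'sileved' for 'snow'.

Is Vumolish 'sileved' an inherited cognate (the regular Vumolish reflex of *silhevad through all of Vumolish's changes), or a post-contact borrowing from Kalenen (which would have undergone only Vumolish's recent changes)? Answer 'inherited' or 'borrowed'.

If inherited, *silhevad would pass through all of Vumolish's changes:
Vumolish: *silhevad > silevad > sileved  (by h-loss, vowel merger)
If borrowed from Kalenen 'silhevad' after the early changes, it would undergo only the recent ones:
  rule 4 (glide loss): no change (silhevad)
  rule 5 (unconditioned shift): no change (silhevad)
  rule 6 (palatalisation): no change (silhevad)
  ⇒ as a loan: silhevad
Vumolish 'sileved' matches the inherited outcome exactly, so it is an inherited cognate, not a loan.

inherited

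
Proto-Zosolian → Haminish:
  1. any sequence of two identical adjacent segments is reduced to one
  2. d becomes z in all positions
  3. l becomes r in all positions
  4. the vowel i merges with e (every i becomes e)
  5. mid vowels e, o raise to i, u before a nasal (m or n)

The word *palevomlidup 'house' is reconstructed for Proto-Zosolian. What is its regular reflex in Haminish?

parevumrezup

Haminish: start from *palevomlidup.
  rule 1: no change — palevomlidup
  rule 2 (unconditioned shift): palevomlidup → palevomlizup
  rule 3 (unconditioned shift): palevomlizup → parevomrizup
  rule 4 (vowel merger): parevomrizup → parevomrezup
  rule 5 (pre-nasal raising): parevomrezup → parevumrezup
  ⇒ Haminish parevumrezup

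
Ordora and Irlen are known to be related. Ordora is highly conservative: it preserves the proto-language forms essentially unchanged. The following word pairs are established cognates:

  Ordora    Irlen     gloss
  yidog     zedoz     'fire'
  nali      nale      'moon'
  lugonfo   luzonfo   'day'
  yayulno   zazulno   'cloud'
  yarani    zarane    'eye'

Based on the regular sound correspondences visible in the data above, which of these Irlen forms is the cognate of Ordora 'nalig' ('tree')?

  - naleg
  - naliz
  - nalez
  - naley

nalez

yidog ~ zedoz — Ordora i corresponds to Irlen e after a consonant, before a consonant other than r, m, n, p, b, f, v.
yidog ~ zedoz — Ordora g corresponds to Irlen z word-finally.
Applying these to Ordora 'nalig':
  nalig → naleg   (i→e after a consonant, before a consonant other than r, m, n, p, b, f, v)
  naleg → nalez   (g→z word-finally)
So the Irlen cognate is 'nalez'.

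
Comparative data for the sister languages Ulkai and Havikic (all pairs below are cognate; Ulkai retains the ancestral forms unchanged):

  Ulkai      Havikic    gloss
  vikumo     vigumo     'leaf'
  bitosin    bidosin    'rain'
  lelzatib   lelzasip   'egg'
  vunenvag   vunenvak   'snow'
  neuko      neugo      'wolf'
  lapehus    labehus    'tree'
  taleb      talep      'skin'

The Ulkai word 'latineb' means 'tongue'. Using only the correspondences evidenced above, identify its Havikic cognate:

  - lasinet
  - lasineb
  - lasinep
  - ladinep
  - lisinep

lelzatib ~ lelzasip — Ulkai t corresponds to Havikic s between vowels (before a front vowel).
lelzatib ~ lelzasip, taleb ~ talep — Ulkai b corresponds to Havikic p word-finally.
Applying these to Ulkai 'latineb':
  latineb → lasineb   (t→s between vowels (before a front vowel))
  lasineb → lasinep   (b→p word-finally)
So the Havikic cognate is 'lasinep'.

lasinep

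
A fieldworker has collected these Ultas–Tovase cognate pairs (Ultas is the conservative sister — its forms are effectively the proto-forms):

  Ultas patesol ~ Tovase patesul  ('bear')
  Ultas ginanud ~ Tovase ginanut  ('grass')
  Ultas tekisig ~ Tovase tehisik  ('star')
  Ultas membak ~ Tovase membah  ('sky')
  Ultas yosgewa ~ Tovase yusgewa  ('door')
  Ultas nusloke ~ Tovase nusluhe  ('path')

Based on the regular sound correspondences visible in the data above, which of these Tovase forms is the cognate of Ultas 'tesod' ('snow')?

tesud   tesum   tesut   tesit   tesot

patesol ~ patesul, yosgewa ~ yusgewa — Ultas o corresponds to Tovase u after a consonant, before a consonant other than r, m, n, p, b, f, v.
ginanud ~ ginanut — Ultas d corresponds to Tovase t word-finally.
Applying these to Ultas 'tesod':
  tesod → tesud   (o→u after a consonant, before a consonant other than r, m, n, p, b, f, v)
  tesud → tesut   (d→t word-finally)
So the Tovase cognate is 'tesut'.

tesut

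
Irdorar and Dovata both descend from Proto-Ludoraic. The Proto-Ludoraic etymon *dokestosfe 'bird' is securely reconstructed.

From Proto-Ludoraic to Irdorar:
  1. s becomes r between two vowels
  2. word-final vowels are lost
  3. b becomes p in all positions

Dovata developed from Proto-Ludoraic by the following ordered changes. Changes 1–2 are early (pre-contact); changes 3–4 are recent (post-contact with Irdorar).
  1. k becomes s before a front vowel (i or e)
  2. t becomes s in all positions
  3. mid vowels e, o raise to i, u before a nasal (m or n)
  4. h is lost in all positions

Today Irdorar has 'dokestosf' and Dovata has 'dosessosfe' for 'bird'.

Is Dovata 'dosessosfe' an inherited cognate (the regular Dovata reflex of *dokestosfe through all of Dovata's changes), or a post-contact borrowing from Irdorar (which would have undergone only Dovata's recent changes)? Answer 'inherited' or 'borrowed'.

inherited

If inherited, *dokestosfe would pass through all of Dovata's changes:
Dovata: *dokestosfe
  dokestosfe → dosestosfe   [palatalisation]
  dosestosfe → dosessosfe   [unconditioned shift]
  dosessosfe (rule 3 does not apply)
  dosessosfe (rule 4 does not apply)
  giving Dovata dosessosfe.
If borrowed from Irdorar 'dokestosf' after the early changes, it would undergo only the recent ones:
  rule 3 (pre-nasal raising): no change (dokestosf)
  rule 4 (h-loss): no change (dokestosf)
  ⇒ as a loan: dokestosf
Dovata 'dosessosfe' matches the inherited outcome exactly, so it is an inherited cognate, not a loan.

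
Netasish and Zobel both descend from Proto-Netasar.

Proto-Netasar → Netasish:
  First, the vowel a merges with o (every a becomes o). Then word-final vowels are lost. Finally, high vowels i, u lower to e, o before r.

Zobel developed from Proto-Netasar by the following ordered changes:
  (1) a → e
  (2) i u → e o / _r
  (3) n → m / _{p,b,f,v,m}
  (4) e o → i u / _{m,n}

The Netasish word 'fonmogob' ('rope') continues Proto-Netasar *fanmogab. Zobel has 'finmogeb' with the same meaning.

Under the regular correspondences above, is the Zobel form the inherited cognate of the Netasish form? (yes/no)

Derive the expected Zobel reflex of *fanmogab:
Zobel: start from *fanmogab.
  rule 1 (vowel merger): fanmogab → fenmogeb
  rule 2: no change — fenmogeb
  rule 3 (nasal place assimilation): fenmogeb → femmogeb
  rule 4 (pre-nasal raising): femmogeb → fimmogeb
  ⇒ Zobel fimmogeb
The regular Zobel reflex would be 'fimmogeb', but the attested form is 'finmogeb'. The correspondence is irregular, so they are not cognates (the Zobel form has a different source).

no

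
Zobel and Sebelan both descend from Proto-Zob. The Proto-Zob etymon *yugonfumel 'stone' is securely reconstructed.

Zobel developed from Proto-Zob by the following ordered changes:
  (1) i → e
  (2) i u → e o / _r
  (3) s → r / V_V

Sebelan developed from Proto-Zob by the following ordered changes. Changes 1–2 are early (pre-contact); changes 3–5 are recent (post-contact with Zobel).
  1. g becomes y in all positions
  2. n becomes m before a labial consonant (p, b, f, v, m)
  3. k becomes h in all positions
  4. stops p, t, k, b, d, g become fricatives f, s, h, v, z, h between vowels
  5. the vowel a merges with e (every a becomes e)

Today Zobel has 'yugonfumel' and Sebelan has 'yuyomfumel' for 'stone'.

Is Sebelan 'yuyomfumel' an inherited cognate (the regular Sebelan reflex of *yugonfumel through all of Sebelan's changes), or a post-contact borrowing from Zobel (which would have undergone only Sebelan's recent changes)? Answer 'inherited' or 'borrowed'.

inherited

If inherited, *yugonfumel would pass through all of Sebelan's changes:
Sebelan: start from *yugonfumel.
  rule 1 (unconditioned shift): yugonfumel → yuyonfumel
  rule 2 (nasal place assimilation): yuyonfumel → yuyomfumel
  rule 3: no change — yuyomfumel
  rule 4: no change — yuyomfumel
  rule 5: no change — yuyomfumel
  ⇒ Sebelan yuyomfumel
If borrowed from Zobel 'yugonfumel' after the early changes, it would undergo only the recent ones:
  rule 3 (unconditioned shift): no change (yugonfumel)
  rule 4 (intervocalic lenition): yugonfumel → yuhonfumel
  rule 5 (vowel merger): no change (yuhonfumel)
  ⇒ as a loan: yuhonfumel
Sebelan 'yuyomfumel' matches the inherited outcome exactly, so it is an inherited cognate, not a loan.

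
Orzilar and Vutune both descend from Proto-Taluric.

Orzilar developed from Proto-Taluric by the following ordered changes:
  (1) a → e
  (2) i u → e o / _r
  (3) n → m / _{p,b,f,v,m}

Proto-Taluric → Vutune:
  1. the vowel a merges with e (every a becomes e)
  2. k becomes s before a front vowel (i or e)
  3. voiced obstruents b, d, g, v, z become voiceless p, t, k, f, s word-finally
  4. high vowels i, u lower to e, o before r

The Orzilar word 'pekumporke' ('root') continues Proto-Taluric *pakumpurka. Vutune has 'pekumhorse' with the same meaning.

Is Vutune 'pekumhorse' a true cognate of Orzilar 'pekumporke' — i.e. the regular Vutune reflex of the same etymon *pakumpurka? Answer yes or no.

Derive the expected Vutune reflex of *pakumpurka:
Vutune: start from *pakumpurka.
  rule 1 (vowel merger): pakumpurka → pekumpurke
  rule 2 (palatalisation): pekumpurke → pekumpurse
  rule 3: no change — pekumpurse
  rule 4 (pre-rhotic lowering): pekumpurse → pekumporse
  ⇒ Vutune pekumporse
The regular Vutune reflex would be 'pekumporse', but the attested form is 'pekumhorse'. The correspondence is irregular, so they are not cognates (the Vutune form has a different source).

no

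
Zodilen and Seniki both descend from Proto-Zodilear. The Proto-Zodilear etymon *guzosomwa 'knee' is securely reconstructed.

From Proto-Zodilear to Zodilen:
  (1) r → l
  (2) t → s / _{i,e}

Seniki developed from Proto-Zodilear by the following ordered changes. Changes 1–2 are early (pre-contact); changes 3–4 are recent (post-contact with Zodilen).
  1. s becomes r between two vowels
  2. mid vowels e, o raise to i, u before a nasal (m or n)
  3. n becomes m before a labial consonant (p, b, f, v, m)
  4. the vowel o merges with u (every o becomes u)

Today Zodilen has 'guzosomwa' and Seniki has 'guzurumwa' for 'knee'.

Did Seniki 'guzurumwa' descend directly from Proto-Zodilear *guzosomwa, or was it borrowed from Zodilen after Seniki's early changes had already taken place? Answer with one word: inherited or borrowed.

inherited

If inherited, *guzosomwa would pass through all of Seniki's changes:
Seniki: *guzosomwa
  guzosomwa → guzoromwa   [rhotacism]
  guzoromwa → guzorumwa   [pre-nasal raising]
  guzorumwa (rule 3 does not apply)
  guzorumwa → guzurumwa   [vowel merger]
  giving Seniki guzurumwa.
If borrowed from Zodilen 'guzosomwa' after the early changes, it would undergo only the recent ones:
  rule 3 (nasal place assimilation): no change (guzosomwa)
  rule 4 (vowel merger): guzosomwa → guzusumwa
  ⇒ as a loan: guzusumwa
Seniki 'guzurumwa' matches the inherited outcome exactly, so it is an inherited cognate, not a loan.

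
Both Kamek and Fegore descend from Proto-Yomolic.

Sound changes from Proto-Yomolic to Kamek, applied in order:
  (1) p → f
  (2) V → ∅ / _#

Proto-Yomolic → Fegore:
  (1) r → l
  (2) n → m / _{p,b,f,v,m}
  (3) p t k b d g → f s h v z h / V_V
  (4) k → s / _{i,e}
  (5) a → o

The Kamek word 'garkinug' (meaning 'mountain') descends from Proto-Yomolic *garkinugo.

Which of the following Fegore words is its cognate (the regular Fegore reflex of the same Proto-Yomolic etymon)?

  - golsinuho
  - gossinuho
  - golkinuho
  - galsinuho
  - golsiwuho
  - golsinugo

golsinuho

Fegore: *garkinugo
  garkinugo → galkinugo   [unconditioned shift]
  galkinugo (rule 2 does not apply)
  galkinugo → galkinuho   [intervocalic lenition]
  galkinuho → galsinuho   [palatalisation]
  galsinuho → golsinuho   [vowel merger]
  giving Fegore golsinuho.
Among the options, 'golsinuho' alone shows every Fegore change applied in order.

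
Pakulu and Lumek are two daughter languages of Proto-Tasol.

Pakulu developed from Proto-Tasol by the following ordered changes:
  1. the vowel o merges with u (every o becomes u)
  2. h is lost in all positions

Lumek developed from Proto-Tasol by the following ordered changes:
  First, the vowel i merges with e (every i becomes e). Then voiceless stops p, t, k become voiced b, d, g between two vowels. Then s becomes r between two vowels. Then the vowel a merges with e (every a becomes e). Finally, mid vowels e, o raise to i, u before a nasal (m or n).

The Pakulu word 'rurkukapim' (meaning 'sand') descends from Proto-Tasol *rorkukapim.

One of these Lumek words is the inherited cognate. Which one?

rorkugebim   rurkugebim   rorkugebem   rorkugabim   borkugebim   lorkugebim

rorkugebim

Lumek: *rorkukapim
  rorkukapim → rorkukapem   [vowel merger]
  rorkukapem → rorkugabem   [intervocalic voicing]
  rorkugabem (rule 3 does not apply)
  rorkugabem → rorkugebem   [vowel merger]
  rorkugebem → rorkugebim   [pre-nasal raising]
  giving Lumek rorkugebim.
Among the options, 'rorkugebim' alone shows every Lumek change applied in order.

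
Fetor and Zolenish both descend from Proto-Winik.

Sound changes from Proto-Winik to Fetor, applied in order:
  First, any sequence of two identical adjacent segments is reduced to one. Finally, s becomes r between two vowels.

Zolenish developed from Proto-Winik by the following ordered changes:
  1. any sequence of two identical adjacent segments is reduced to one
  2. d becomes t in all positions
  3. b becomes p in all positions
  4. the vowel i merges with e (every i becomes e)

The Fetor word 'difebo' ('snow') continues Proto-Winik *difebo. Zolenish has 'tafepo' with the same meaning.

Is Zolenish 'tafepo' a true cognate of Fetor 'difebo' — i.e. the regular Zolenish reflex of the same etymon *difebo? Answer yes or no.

no

Derive the expected Zolenish reflex of *difebo:
Zolenish: *difebo > tifebo > tifepo > tefepo  (by unconditioned shift, unconditioned shift, vowel merger)
The regular Zolenish reflex would be 'tefepo', but the attested form is 'tafepo'. The correspondence is irregular, so they are not cognates (the Zolenish form has a different source).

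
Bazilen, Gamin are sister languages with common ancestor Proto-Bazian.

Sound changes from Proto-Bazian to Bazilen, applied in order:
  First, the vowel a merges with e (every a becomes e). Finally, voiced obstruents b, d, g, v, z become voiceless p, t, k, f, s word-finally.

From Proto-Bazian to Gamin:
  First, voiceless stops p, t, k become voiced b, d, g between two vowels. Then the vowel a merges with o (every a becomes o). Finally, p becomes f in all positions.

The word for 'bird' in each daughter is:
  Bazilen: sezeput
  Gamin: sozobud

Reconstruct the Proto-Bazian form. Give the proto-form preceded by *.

*sazapud

Position 5: Bazilen has p, Gamin has b. Taking the neighbouring segments as reconstructed: Bazilen p can only go back to *p; Gamin b could go back to *p or *b — the one source consistent with every daughter is *p.
Position 7: Bazilen has t, Gamin has d. Taking the neighbouring segments as reconstructed: Bazilen t could go back to *t or *d; Gamin d can only go back to *d — the one source consistent with every daughter is *d.
Position 2: Bazilen has e, Gamin has o. Taking the neighbouring segments as reconstructed: Bazilen e could go back to *a or *e; Gamin o could go back to *a or *o — the one source consistent with every daughter is *a.
This points to *sazapud. Verify forward in each daughter:
Bazilen: start from *sazapud.
  rule 1 (vowel merger): sazapud → sezepud
  rule 2 (final devoicing): sezepud → sezeput
  ⇒ Bazilen sezeput
Gamin: *sazapud
  sazapud → sazabud   [intervocalic voicing]
  sazabud → sozobud   [vowel merger]
  sozobud (rule 3 does not apply)
  giving Gamin sozobud.
No other proto-form is consistent with every reflex, so the reconstruction is *sazapud.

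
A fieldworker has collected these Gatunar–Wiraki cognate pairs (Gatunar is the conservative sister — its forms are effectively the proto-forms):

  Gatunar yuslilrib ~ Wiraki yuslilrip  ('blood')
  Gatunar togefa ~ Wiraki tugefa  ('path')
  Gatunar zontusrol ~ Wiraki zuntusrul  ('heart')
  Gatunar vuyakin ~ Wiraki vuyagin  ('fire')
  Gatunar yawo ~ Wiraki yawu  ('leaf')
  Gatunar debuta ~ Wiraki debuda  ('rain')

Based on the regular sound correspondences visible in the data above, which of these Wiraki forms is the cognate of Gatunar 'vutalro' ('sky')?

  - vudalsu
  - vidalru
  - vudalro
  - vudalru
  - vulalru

vudalru

debuta ~ debuda — Gatunar t corresponds to Wiraki d between vowels (before a back vowel).
yawo ~ yawu — Gatunar o corresponds to Wiraki u word-finally.
Applying these to Gatunar 'vutalro':
  vutalro → vudalro   (t→d between vowels (before a back vowel))
  vudalro → vudalru   (o→u word-finally)
So the Wiraki cognate is 'vudalru'.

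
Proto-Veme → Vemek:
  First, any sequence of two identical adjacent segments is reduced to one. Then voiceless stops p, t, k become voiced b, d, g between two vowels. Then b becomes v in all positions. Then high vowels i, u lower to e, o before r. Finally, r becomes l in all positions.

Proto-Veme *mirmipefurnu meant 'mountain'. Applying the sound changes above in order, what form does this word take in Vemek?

melmivefolnu

Vemek: *mirmipefurnu > mirmibefurnu > mirmivefurnu > mermivefornu > melmivefolnu  (by intervocalic voicing, unconditioned shift, pre-rhotic lowering, unconditioned shift)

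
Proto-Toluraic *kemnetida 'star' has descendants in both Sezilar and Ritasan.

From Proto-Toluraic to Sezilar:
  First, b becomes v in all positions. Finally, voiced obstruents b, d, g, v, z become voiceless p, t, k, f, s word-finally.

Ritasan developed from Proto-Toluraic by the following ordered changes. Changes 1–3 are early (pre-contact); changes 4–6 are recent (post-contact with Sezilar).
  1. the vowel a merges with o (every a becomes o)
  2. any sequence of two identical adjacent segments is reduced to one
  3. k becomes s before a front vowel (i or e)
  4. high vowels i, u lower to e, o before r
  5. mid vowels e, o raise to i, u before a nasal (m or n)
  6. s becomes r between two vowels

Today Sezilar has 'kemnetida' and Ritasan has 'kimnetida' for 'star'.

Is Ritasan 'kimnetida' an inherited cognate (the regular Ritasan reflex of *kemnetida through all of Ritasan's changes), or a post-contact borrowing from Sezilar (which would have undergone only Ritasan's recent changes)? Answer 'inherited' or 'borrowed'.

If inherited, *kemnetida would pass through all of Ritasan's changes:
Ritasan: *kemnetida
  kemnetida → kemnetido   [vowel merger]
  kemnetido (rule 2 does not apply)
  kemnetido → semnetido   [palatalisation]
  semnetido (rule 4 does not apply)
  semnetido → simnetido   [pre-nasal raising]
  simnetido (rule 6 does not apply)
  giving Ritasan simnetido.
If borrowed from Sezilar 'kemnetida' after the early changes, it would undergo only the recent ones:
  rule 4 (pre-rhotic lowering): no change (kemnetida)
  rule 5 (pre-nasal raising): kemnetida → kimnetida
  rule 6 (rhotacism): no change (kimnetida)
  ⇒ as a loan: kimnetida
Ritasan 'kimnetida' matches the loan outcome 'kimnetida', not the inherited 'simnetido' — it skipped the early Ritasan changes, so it was borrowed from Sezilar.

borrowed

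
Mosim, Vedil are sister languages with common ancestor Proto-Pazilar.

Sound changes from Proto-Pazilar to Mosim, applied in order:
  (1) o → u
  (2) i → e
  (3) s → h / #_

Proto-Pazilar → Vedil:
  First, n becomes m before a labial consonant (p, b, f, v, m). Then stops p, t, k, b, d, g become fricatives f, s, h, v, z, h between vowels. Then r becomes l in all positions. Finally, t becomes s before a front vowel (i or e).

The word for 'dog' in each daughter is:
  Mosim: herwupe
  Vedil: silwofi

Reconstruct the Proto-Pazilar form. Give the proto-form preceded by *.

*sirwopi

Position 7: Mosim has e, Vedil has i. Vedil preserves i here (none of its changes turn any other segment into i), so the proto-segment is *i.
Position 1: Mosim has h, Vedil has s. Taking the neighbouring segments as reconstructed: Mosim h could go back to *s or *h; Vedil s could go back to *t or *s — the one source consistent with every daughter is *s.
Continuing position by position gives *sirwopi; check it forward:
Mosim: start from *sirwopi.
  rule 1 (vowel merger): sirwopi → sirwupi
  rule 2 (vowel merger): sirwupi → serwupe
  rule 3 (debuccalisation): serwupe → herwupe
  ⇒ Mosim herwupe
Vedil: *sirwopi
  sirwopi (rule 1 does not apply)
  sirwopi → sirwofi   [intervocalic lenition]
  sirwofi → silwofi   [unconditioned shift]
  silwofi (rule 4 does not apply)
  giving Vedil silwofi.
No other proto-form is consistent with every reflex, so the reconstruction is *sirwopi.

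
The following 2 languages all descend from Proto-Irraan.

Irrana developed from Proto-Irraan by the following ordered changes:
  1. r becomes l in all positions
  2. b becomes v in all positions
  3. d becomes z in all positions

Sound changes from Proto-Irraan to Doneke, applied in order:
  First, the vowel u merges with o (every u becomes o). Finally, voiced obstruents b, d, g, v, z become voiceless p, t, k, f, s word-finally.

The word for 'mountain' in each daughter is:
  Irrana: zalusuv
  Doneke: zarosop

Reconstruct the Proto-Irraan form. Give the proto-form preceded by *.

Position 6: Irrana has u, Doneke has o. Irrana preserves u here (none of its changes turn any other segment into u), so the proto-segment is *u.
Position 7: Irrana has v, Doneke has p. Taking the neighbouring segments as reconstructed: Irrana v could go back to *b or *v; Doneke p could go back to *p or *b — the one source consistent with every daughter is *b.
Verify the candidate proto-form against each daughter:
Irrana: *zarusub > zalusub > zalusuv  (by unconditioned shift, unconditioned shift)
Doneke: start from *zarusub.
  rule 1 (vowel merger): zarusub → zarosob
  rule 2 (final devoicing): zarosob → zarosop
  ⇒ Doneke zarosop
Only *zarusub yields all of Irrana zalusuv, Doneke zarosop.

*zarusub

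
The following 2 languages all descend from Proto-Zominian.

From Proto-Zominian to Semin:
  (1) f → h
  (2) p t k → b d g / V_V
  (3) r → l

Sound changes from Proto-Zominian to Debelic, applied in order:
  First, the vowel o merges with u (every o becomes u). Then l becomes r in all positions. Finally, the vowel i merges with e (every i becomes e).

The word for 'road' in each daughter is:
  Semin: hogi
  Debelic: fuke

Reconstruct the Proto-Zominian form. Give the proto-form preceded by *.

*foki

Position 2: Semin has o, Debelic has u. Semin preserves o here (none of its changes turn any other segment into o), so the proto-segment is *o.
Position 4: Semin has i, Debelic has e. Semin preserves i here (none of its changes turn any other segment into i), so the proto-segment is *i.
Verify the candidate proto-form against each daughter:
Semin: *foki
  foki → hoki   [unconditioned shift]
  hoki → hogi   [intervocalic voicing]
  hogi (rule 3 does not apply)
  giving Semin hogi.
Debelic: *foki
  foki → fuki   [vowel merger]
  fuki (rule 2 does not apply)
  fuki → fuke   [vowel merger]
  giving Debelic fuke.
*foki is the unique common source.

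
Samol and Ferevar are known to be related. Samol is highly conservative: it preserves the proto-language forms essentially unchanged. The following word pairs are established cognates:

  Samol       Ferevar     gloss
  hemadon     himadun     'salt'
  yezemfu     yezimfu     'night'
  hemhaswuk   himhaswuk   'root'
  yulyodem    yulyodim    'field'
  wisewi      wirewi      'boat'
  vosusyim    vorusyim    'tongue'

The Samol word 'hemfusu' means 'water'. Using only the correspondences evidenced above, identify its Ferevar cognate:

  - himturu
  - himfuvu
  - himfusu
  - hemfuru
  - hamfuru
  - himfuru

himfuru

hemadon ~ himadun, yezemfu ~ yezimfu — Samol e corresponds to Ferevar i after a consonant, before a nasal.
vosusyim ~ vorusyim — Samol s corresponds to Ferevar r between vowels (before a back vowel).
Applying these to Samol 'hemfusu':
  hemfusu → himfusu   (e→i after a consonant, before a nasal)
  himfusu → himfuru   (s→r between vowels (before a back vowel))
So the Ferevar cognate is 'himfuru'.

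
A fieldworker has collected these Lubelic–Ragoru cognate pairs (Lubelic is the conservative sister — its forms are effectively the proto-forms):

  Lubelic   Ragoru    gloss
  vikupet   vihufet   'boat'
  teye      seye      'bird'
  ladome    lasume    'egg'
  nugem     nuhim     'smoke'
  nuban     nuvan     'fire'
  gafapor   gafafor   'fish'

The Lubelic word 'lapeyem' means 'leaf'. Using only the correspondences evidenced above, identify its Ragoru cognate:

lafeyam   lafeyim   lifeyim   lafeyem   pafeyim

lafeyim

vikupet ~ vihufet — Lubelic p corresponds to Ragoru f between vowels (before a front vowel).
nugem ~ nuhim — Lubelic e corresponds to Ragoru i after a consonant, before a nasal.
Applying these to Lubelic 'lapeyem':
  lapeyem → lafeyem   (p→f between vowels (before a front vowel))
  lafeyem → lafeyim   (e→i after a consonant, before a nasal)
So the Ragoru cognate is 'lafeyim'.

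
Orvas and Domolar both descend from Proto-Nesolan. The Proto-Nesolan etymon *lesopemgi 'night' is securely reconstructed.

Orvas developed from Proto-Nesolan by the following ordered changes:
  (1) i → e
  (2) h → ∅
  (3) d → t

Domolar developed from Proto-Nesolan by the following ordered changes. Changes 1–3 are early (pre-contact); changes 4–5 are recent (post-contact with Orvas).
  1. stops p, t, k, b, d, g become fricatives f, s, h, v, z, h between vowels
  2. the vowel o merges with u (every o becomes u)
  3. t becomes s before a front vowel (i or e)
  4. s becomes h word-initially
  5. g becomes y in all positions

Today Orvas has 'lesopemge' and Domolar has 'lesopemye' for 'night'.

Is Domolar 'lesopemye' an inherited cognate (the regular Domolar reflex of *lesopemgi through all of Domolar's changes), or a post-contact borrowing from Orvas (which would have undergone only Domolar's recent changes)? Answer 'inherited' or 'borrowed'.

If inherited, *lesopemgi would pass through all of Domolar's changes:
Domolar: start from *lesopemgi.
  rule 1 (intervocalic lenition): lesopemgi → lesofemgi
  rule 2 (vowel merger): lesofemgi → lesufemgi
  rule 3: no change — lesufemgi
  rule 4: no change — lesufemgi
  rule 5 (unconditioned shift): lesufemgi → lesufemyi
  ⇒ Domolar lesufemyi
If borrowed from Orvas 'lesopemge' after the early changes, it would undergo only the recent ones:
  rule 4 (debuccalisation): no change (lesopemge)
  rule 5 (unconditioned shift): lesopemge → lesopemye
  ⇒ as a loan: lesopemye
Domolar 'lesopemye' matches the loan outcome 'lesopemye', not the inherited 'lesufemyi' — it skipped the early Domolar changes, so it was borrowed from Orvas.

borrowed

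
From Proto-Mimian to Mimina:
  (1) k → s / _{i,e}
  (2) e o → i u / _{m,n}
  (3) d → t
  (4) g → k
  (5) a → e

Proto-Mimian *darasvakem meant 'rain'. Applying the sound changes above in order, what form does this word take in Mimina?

teresvesim

Mimina: start from *darasvakem.
  rule 1 (palatalisation): darasvakem → darasvasem
  rule 2 (pre-nasal raising): darasvasem → darasvasim
  rule 3 (unconditioned shift): darasvasim → tarasvasim
  rule 4: no change — tarasvasim
  rule 5 (vowel merger): tarasvasim → teresvesim
  ⇒ Mimina teresvesim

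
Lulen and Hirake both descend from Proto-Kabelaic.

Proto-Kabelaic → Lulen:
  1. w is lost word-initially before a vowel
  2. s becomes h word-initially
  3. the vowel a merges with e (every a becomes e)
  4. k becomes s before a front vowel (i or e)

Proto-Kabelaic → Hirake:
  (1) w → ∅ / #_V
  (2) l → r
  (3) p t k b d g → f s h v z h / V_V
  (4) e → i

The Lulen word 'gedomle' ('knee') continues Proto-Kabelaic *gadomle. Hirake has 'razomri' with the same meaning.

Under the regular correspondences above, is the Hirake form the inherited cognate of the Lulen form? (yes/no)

no

Derive the expected Hirake reflex of *gadomle:
Hirake: *gadomle > gadomre > gazomre > gazomri  (by unconditioned shift, intervocalic lenition, vowel merger)
The regular Hirake reflex would be 'gazomri', but the attested form is 'razomri'. The correspondence is irregular, so they are not cognates (the Hirake form has a different source).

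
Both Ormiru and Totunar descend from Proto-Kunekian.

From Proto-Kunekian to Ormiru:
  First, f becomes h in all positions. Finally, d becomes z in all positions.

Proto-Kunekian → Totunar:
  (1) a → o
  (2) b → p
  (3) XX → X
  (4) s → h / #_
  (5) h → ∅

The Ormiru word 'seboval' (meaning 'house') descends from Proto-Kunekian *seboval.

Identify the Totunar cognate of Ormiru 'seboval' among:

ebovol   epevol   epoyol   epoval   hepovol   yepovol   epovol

epovol

Totunar: start from *seboval.
  rule 1 (vowel merger): seboval → sebovol
  rule 2 (unconditioned shift): sebovol → sepovol
  rule 3: no change — sepovol
  rule 4 (debuccalisation): sepovol → hepovol
  rule 5 (h-loss): hepovol → epovol
  ⇒ Totunar epovol
Among the options, 'epovol' alone shows every Totunar change applied in order.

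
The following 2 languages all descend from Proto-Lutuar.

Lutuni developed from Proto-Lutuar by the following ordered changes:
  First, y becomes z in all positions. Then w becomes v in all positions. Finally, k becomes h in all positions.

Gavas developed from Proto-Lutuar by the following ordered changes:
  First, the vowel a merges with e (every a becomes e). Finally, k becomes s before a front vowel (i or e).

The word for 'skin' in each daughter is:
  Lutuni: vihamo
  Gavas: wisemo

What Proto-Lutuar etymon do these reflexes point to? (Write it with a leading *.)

Position 1: Lutuni has v, Gavas has w. Gavas preserves w here (none of its changes turn any other segment into w), so the proto-segment is *w.
Position 4: Lutuni has a, Gavas has e. Lutuni preserves a here (none of its changes turn any other segment into a), so the proto-segment is *a.
Continuing position by position gives *wikamo; check it forward:
Lutuni: *wikamo > vikamo > vihamo  (by unconditioned shift, unconditioned shift)
Gavas: start from *wikamo.
  rule 1 (vowel merger): wikamo → wikemo
  rule 2 (palatalisation): wikemo → wisemo
  ⇒ Gavas wisemo
No other proto-form is consistent with every reflex, so the reconstruction is *wikamo.

*wikamo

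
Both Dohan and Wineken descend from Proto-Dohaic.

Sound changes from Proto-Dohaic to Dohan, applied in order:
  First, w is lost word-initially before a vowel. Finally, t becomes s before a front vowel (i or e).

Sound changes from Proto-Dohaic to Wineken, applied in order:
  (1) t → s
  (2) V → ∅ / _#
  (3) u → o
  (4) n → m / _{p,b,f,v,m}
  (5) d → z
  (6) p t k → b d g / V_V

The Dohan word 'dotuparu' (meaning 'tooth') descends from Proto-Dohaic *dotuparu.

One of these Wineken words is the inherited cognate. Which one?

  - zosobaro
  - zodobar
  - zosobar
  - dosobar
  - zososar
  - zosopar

Wineken: *dotuparu
  dotuparu → dosuparu   [unconditioned shift]
  dosuparu → dosupar   [apocope]
  dosupar → dosopar   [vowel merger]
  dosopar (rule 4 does not apply)
  dosopar → zosopar   [unconditioned shift]
  zosopar → zosobar   [intervocalic voicing]
  giving Wineken zosobar.
The other candidates each miss or misapply at least one Wineken change.

zosobar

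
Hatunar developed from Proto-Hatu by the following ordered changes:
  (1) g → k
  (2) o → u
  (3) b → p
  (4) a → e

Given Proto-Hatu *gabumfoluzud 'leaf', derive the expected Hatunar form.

Hatunar: *gabumfoluzud
  gabumfoluzud → kabumfoluzud   [unconditioned shift]
  kabumfoluzud → kabumfuluzud   [vowel merger]
  kabumfuluzud → kapumfuluzud   [unconditioned shift]
  kapumfuluzud → kepumfuluzud   [vowel merger]
  giving Hatunar kepumfuluzud.

kepumfuluzud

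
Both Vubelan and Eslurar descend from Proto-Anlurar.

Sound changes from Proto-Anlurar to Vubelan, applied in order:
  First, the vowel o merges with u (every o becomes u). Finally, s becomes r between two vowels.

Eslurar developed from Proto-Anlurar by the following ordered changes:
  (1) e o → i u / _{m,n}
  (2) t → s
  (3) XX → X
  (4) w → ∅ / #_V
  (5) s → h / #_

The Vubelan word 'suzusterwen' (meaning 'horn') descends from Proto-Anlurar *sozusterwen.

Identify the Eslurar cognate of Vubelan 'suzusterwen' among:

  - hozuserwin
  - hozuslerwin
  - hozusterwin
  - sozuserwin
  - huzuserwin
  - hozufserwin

hozuserwin

Eslurar: start from *sozusterwen.
  rule 1 (pre-nasal raising): sozusterwen → sozusterwin
  rule 2 (unconditioned shift): sozusterwin → sozusserwin
  rule 3 (degemination): sozusserwin → sozuserwin
  rule 4: no change — sozuserwin
  rule 5 (debuccalisation): sozuserwin → hozuserwin
  ⇒ Eslurar hozuserwin
Only 'hozuserwin' matches the regular Eslurar development of *sozusterwen.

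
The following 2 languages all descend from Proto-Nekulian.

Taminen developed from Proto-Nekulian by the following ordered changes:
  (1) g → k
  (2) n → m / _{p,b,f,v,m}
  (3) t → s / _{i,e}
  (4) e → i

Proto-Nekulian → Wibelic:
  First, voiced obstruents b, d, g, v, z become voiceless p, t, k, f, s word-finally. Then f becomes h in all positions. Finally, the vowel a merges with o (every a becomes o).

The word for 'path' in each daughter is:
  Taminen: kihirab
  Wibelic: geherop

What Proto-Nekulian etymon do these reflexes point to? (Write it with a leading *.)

*geherab

Position 6: Taminen has a, Wibelic has o. Taminen preserves a here (none of its changes turn any other segment into a), so the proto-segment is *a.
Position 7: Taminen has b, Wibelic has p. Taminen preserves b here (none of its changes turn any other segment into b), so the proto-segment is *b.
Continuing position by position gives *geherab; check it forward:
Taminen: *geherab
  geherab → keherab   [unconditioned shift]
  keherab (rule 2 does not apply)
  keherab (rule 3 does not apply)
  keherab → kihirab   [vowel merger]
  giving Taminen kihirab.
Wibelic: start from *geherab.
  rule 1 (final devoicing): geherab → geherap
  rule 2: no change — geherap
  rule 3 (vowel merger): geherap → geherop
  ⇒ Wibelic geherop
Only *geherab yields all of Taminen kihirab, Wibelic geherop.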